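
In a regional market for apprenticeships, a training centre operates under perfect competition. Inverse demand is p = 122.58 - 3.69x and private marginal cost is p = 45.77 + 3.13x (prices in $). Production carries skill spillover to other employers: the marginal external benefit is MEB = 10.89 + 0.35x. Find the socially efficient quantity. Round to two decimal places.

Social marginal cost = private MC − MEB = 34.88 + 2.78x.
Set SMC = demand: 34.88 + 2.78x = 122.58 - 3.69x → x* = 13.5549.

x* = 13.55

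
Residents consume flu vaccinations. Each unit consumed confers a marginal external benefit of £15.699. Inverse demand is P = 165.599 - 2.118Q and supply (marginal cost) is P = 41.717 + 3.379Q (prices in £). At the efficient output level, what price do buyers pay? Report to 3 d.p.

P = £111.818

Social marginal benefit = demand + MEB = 181.298 - 2.118Q.
Set SMB = MC: 181.298 - 2.118Q = 41.717 + 3.379Q → Q* = 25.3922.
Consumer price on the demand curve at Q*: 165.599 − 2.118×25.3922 = 111.8183.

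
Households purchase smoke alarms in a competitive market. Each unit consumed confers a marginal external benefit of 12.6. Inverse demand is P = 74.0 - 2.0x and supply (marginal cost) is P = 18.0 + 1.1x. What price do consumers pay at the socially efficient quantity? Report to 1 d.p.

P = 29.7

Social marginal benefit = demand + MEB = 86.6 - 2.0x.
Set SMB = MC: 86.6 - 2.0x = 18.0 + 1.1x → x* = 22.1290.
Consumer price on the demand curve at x*: 74.0 − 2.0×22.1290 = 29.7420.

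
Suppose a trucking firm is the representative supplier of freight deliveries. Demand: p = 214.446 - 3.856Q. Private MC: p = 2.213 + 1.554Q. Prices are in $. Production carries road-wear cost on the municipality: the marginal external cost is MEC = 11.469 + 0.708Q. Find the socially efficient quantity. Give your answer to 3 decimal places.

Social marginal cost = private MC + MEC = 13.682 + 2.262Q.
Set SMC = demand: 13.682 + 2.262Q = 214.446 - 3.856Q → Q* = 32.8153.

Q* = 32.815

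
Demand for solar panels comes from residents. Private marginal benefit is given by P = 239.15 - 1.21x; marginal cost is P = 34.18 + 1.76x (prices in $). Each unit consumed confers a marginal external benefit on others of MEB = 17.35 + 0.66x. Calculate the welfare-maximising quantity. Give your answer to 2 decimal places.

x* = 96.24

Social marginal benefit = demand + MEB = 256.50 - 0.55x.
Set SMB = MC: 256.50 - 0.55x = 34.18 + 1.76x → x* = 96.2424.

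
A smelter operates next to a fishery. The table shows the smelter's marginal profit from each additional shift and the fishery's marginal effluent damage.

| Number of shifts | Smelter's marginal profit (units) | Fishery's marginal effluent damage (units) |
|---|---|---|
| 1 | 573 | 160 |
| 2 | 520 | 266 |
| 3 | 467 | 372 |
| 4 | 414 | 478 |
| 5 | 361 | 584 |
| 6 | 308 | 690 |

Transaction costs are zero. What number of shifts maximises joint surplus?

Bargaining reaches the level where marginal profit last exceeds marginal effluent damage.
That holds through level 3 (467 ≥ 372) but not at 4 (414 < 478).

3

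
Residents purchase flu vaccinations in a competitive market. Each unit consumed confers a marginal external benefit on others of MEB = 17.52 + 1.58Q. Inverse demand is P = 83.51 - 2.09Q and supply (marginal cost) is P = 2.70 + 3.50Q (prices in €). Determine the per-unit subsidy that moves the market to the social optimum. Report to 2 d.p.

subsidy = €56.26 per unit

Social marginal benefit = demand + MEB = 101.03 - 0.51Q.
Set SMB = MC: 101.03 - 0.51Q = 2.70 + 3.50Q → Q* = 24.5212.
The Pigouvian subsidy equals MEB at Q*: 17.52 + 1.58×24.5212 = 56.2635.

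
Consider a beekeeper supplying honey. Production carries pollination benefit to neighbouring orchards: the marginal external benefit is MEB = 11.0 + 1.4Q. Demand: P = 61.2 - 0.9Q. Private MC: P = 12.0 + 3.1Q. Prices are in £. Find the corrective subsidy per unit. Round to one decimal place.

Social marginal cost = private MC − MEB = 1.0 + 1.7Q.
Set SMC = demand: 1.0 + 1.7Q = 61.2 - 0.9Q → Q* = 23.1538.
The Pigouvian subsidy equals MEB at Q*: 11.0 + 1.4×23.1538 = 43.4153.

subsidy = £43.4 per unit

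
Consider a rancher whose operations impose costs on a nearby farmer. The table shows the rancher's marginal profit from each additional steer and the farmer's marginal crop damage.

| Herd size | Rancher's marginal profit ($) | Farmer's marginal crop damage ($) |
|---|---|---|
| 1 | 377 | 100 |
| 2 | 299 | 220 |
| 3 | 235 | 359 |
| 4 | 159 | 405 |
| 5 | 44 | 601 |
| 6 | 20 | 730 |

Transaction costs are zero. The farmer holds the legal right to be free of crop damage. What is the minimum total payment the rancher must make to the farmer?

$320

Efficient level: marginal profit ≥ marginal crop damage through level 2, so k* = 2.
With the farmer holding the right, the rancher must at least compensate total damage at k*: 100 + 220 = 320.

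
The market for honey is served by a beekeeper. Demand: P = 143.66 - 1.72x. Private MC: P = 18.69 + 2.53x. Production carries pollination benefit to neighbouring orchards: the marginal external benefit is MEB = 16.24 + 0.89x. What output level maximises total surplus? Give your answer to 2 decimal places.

x* = 42.03

Social marginal cost = private MC − MEB = 2.45 + 1.64x.
Set SMC = demand: 2.45 + 1.64x = 143.66 - 1.72x → x* = 42.0268.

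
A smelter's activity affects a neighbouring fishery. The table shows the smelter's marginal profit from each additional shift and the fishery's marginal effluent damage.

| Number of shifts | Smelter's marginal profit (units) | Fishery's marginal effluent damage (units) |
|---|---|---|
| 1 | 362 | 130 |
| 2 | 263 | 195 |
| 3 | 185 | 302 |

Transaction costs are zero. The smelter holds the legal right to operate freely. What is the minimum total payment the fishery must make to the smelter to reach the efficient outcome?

185

Left alone the smelter would choose level 3 (marginal profit stays positive).
Efficient level: k* = 2 (marginal profit ≥ marginal effluent damage through 2).
The fishery must at least cover the smelter's forgone profit from cutting 3→2: 185 = 185.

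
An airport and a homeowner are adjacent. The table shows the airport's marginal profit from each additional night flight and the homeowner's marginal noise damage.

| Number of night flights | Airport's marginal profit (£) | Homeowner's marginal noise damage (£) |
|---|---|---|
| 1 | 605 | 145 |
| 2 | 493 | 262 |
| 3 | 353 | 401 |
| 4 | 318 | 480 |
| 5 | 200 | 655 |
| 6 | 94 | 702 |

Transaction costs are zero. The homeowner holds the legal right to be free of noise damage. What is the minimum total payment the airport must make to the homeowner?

£407

Efficient level: marginal profit ≥ marginal noise damage through level 2, so k* = 2.
With the homeowner holding the right, the airport must at least compensate total damage at k*: 145 + 262 = 407.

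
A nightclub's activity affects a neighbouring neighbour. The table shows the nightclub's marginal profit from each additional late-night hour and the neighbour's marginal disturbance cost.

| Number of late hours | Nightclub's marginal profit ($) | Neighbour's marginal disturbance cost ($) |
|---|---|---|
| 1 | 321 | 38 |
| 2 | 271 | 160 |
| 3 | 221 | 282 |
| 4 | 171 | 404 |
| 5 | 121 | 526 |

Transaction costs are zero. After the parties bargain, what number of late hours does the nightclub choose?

2

Bargaining reaches the level where marginal profit last exceeds marginal disturbance cost.
That holds through level 2 (271 ≥ 160) but not at 3 (221 < 282).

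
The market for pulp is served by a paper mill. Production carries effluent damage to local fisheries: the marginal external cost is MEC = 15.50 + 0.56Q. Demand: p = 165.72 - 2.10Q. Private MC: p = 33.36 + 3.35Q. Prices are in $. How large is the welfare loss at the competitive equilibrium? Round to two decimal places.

Market equilibrium (private): 33.36 + 3.35Q = 165.72 - 2.10Q → Q_m = 24.2862.
Social marginal cost = private MC + MEC = 48.86 + 3.91Q.
Set SMC = demand: 48.86 + 3.91Q = 165.72 - 2.10Q → Q* = 19.4443.
Between Q* and Q_m the wedge SMC − demand runs linearly from 0 to MEC(Q_m), so the loss is a triangle.
DWL = ½ × 4.8419 × 29.1003 = 70.4504.

DWL = $70.45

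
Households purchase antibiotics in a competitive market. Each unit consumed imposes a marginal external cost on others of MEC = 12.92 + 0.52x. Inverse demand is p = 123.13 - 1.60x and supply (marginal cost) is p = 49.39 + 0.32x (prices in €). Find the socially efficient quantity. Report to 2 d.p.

x* = 24.93

Social marginal benefit = demand − MEC = 110.21 - 2.12x.
Set SMB = MC: 110.21 - 2.12x = 49.39 + 0.32x → x* = 24.9262.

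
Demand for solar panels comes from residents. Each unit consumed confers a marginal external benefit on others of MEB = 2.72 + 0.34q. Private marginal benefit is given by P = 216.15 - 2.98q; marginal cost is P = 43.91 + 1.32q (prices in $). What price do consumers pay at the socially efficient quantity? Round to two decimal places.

P = $84.49

Social marginal benefit = demand + MEB = 218.87 - 2.64q.
Set SMB = MC: 218.87 - 2.64q = 43.91 + 1.32q → q* = 44.1818.
Consumer price on the demand curve at q*: 216.15 − 2.98×44.1818 = 84.4882.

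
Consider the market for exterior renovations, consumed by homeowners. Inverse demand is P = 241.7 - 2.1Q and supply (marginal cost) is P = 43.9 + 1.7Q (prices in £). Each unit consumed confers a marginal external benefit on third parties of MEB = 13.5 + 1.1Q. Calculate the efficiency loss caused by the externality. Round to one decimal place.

Market equilibrium (private): 43.9 + 1.7Q = 241.7 - 2.1Q → Q_m = 52.0526.
Social marginal benefit = demand + MEB = 255.2 - Q.
Set SMB = MC: 255.2 - Q = 43.9 + 1.7Q → Q* = 78.2593.
The loss is the area between SMB and MC from Q* to Q_m; with linear curves that's a triangle of height MEB(Q_m).
DWL = ½ × 26.2067 × 70.7579 = 927.1655.

DWL = £927.2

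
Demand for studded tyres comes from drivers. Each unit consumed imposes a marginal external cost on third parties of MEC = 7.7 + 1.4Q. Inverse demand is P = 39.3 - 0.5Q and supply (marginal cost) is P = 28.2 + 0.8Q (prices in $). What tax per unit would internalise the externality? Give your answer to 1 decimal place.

Social marginal benefit = demand − MEC = 31.6 - 1.9Q.
Set SMB = MC: 31.6 - 1.9Q = 28.2 + 0.8Q → Q* = 1.2593.
The Pigouvian tax equals MEC at Q*: 7.7 + 1.4×1.2593 = 9.4630.

tax = $9.5 per unit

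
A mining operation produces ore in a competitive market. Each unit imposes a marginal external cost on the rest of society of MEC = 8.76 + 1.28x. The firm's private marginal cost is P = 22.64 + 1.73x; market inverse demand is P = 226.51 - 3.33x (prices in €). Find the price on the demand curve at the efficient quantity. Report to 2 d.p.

P = €124.03

Social marginal cost = private MC + MEC = 31.40 + 3.01x.
Set SMC = demand: 31.40 + 3.01x = 226.51 - 3.33x → x* = 30.7744.
Consumer price on the demand curve at x*: 226.51 − 3.33×30.7744 = 124.0312.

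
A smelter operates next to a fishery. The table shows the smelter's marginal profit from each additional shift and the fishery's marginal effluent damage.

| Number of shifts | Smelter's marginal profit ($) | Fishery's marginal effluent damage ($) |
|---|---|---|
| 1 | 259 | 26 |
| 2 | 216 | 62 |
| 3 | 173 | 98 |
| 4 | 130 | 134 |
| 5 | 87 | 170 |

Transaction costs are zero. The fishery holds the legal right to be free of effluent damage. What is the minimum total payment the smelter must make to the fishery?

$186

Efficient level: marginal profit ≥ marginal effluent damage through level 3, so k* = 3.
With the fishery holding the right, the smelter must at least compensate total damage at k*: 26 + 62 + 98 = 186.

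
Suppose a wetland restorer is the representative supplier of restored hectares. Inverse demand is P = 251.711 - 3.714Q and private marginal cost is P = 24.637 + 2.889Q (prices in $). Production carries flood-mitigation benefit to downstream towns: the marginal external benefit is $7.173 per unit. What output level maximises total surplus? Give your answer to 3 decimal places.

Social marginal cost = private MC − MEB = 17.464 + 2.889Q.
Set SMC = demand: 17.464 + 2.889Q = 251.711 - 3.714Q → Q* = 35.4758.

Q* = 35.476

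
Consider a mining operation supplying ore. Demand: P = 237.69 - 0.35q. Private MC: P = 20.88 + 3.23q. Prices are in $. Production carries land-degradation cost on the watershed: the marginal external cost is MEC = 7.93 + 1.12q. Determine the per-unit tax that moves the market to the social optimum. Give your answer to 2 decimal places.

Social marginal cost = private MC + MEC = 28.81 + 4.35q.
Set SMC = demand: 28.81 + 4.35q = 237.69 - 0.35q → q* = 44.4426.
The Pigouvian tax equals MEC at q*: 7.93 + 1.12×44.4426 = 57.7057.

tax = $57.71 per unit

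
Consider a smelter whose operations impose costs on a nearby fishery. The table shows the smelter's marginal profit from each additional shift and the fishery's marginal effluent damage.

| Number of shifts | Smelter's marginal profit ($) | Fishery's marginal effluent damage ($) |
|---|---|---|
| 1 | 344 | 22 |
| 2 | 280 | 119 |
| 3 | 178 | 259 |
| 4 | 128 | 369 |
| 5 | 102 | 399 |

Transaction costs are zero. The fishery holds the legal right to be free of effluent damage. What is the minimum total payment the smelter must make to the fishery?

$141

Efficient level: marginal profit ≥ marginal effluent damage through level 2, so k* = 2.
With the fishery holding the right, the smelter must at least compensate total damage at k*: 22 + 119 = 141.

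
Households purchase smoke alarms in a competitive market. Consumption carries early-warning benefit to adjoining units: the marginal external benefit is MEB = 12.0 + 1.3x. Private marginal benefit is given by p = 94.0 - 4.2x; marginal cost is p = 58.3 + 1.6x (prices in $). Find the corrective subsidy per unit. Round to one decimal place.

Social marginal benefit = demand + MEB = 106.0 - 2.9x.
Set SMB = MC: 106.0 - 2.9x = 58.3 + 1.6x → x* = 10.6000.
The Pigouvian subsidy equals MEB at x*: 12.0 + 1.3×10.6000 = 25.7800.

subsidy = $25.8 per unit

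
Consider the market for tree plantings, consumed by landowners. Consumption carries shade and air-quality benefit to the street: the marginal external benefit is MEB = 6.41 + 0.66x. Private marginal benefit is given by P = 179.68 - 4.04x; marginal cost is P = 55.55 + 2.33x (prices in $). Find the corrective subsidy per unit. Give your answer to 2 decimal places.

Social marginal benefit = demand + MEB = 186.09 - 3.38x.
Set SMB = MC: 186.09 - 3.38x = 55.55 + 2.33x → x* = 22.8616.
The Pigouvian subsidy equals MEB at x*: 6.41 + 0.66×22.8616 = 21.4987.

subsidy = $21.50 per unit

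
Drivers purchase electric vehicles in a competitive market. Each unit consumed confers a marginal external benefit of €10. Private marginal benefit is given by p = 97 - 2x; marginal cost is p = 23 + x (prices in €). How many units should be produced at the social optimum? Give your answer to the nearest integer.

Social marginal benefit = demand + MEB = 107 - 2x.
Set SMB = MC: 107 - 2x = 23 + x → x* = 28.0000.

x* = 28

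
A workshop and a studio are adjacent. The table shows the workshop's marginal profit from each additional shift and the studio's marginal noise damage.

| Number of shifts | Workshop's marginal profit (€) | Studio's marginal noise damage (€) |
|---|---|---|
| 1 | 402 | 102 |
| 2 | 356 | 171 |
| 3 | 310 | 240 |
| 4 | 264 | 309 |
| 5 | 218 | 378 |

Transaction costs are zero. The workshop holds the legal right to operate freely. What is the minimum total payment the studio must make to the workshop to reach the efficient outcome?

Left alone the workshop would choose level 5 (marginal profit stays positive).
Efficient level: k* = 3 (marginal profit ≥ marginal noise damage through 3).
The studio must at least cover the workshop's forgone profit from cutting 5→3: 264 + 218 = 482.

€482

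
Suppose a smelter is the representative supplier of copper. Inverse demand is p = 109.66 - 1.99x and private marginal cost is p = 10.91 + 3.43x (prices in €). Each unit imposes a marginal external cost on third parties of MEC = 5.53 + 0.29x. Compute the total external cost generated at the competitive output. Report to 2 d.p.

€148.89

Market equilibrium (private): 10.91 + 3.43x = 109.66 - 1.99x → x_m = 18.2196.
Total external cost = ∫₀^{x_m} (5.53 + 0.29x) dx = 5.53×18.2196 + ½×0.29×18.2196² = 148.8877.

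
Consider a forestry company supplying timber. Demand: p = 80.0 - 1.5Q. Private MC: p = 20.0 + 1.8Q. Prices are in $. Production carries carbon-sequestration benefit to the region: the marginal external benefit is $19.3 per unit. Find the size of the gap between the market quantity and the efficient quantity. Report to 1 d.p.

Market equilibrium (private): 20.0 + 1.8Q = 80.0 - 1.5Q → Q_m = 18.1818.
Social marginal cost = private MC − MEB = 0.7 + 1.8Q.
Set SMC = demand: 0.7 + 1.8Q = 80.0 - 1.5Q → Q* = 24.0303.
Gap = |18.1818 − 24.0303| = 5.8485.

5.8 units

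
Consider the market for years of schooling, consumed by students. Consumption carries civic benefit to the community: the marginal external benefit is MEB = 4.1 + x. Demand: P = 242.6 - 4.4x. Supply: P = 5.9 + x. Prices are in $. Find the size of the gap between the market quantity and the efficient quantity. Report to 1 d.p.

Market equilibrium (private): 5.9 + x = 242.6 - 4.4x → x_m = 43.8333.
Social marginal benefit = demand + MEB = 246.7 - 3.4x.
Set SMB = MC: 246.7 - 3.4x = 5.9 + x → x* = 54.7273.
Gap = |43.8333 − 54.7273| = 10.8940.

10.9 units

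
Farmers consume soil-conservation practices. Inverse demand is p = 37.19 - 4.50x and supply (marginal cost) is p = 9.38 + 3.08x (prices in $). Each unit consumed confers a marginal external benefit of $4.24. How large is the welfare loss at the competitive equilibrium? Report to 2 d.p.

DWL = $1.19

Market equilibrium (private): 9.38 + 3.08x = 37.19 - 4.50x → x_m = 3.6689.
Social marginal benefit = demand + MEB = 41.43 - 4.50x.
Set SMB = MC: 41.43 - 4.50x = 9.38 + 3.08x → x* = 4.2282.
Height of the DWL triangle at x_m is SMB(x_m) − MC(x_m) = MEB(x_m) = 4.2400.
DWL = ½ × 0.5593 × 4.2400 = 1.1857.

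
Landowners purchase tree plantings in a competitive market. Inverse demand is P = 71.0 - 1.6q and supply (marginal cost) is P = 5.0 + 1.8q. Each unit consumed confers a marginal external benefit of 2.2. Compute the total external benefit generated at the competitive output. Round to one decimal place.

Market equilibrium (private): 5.0 + 1.8q = 71.0 - 1.6q → q_m = 19.4118.
Total external benefit = MEB × q_m = 2.2 × 19.4118 = 42.7060.

42.7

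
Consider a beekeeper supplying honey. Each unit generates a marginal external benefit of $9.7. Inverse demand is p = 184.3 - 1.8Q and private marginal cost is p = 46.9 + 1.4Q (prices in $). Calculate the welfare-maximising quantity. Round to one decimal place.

Social marginal cost = private MC − MEB = 37.2 + 1.4Q.
Set SMC = demand: 37.2 + 1.4Q = 184.3 - 1.8Q → Q* = 45.9688.

Q* = 46.0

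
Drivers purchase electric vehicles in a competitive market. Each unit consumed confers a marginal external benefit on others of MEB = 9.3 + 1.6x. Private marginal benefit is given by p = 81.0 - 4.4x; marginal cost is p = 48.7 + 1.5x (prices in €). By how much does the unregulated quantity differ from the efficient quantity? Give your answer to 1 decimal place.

Market equilibrium (private): 48.7 + 1.5x = 81.0 - 4.4x → x_m = 5.4746.
Social marginal benefit = demand + MEB = 90.3 - 2.8x.
Set SMB = MC: 90.3 - 2.8x = 48.7 + 1.5x → x* = 9.6744.
Gap = |5.4746 − 9.6744| = 4.1998.

4.2 units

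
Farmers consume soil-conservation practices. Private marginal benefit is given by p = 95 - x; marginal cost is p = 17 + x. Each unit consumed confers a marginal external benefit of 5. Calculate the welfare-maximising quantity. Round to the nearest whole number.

x* = 42

Social marginal benefit = demand + MEB = 100 - x.
Set SMB = MC: 100 - x = 17 + x → x* = 41.5000.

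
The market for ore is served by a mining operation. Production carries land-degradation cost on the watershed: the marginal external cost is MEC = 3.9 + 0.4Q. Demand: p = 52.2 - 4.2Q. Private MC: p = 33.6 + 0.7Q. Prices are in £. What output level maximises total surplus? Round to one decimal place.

Social marginal cost = private MC + MEC = 37.5 + 1.1Q.
Set SMC = demand: 37.5 + 1.1Q = 52.2 - 4.2Q → Q* = 2.7736.

Q* = 2.8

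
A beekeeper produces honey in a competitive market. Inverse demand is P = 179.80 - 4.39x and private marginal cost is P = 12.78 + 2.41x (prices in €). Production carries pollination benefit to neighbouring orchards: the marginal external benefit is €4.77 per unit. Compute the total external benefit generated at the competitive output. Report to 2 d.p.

Market equilibrium (private): 12.78 + 2.41x = 179.80 - 4.39x → x_m = 24.5618.
Total external benefit = MEB × x_m = 4.77 × 24.5618 = 117.1598.

€117.16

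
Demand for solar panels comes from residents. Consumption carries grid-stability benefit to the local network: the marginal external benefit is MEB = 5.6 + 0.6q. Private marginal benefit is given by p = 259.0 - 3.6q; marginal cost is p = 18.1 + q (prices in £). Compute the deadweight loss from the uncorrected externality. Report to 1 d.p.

Market equilibrium (private): 18.1 + q = 259.0 - 3.6q → q_m = 52.3696.
Social marginal benefit = demand + MEB = 264.6 - 3.0q.
Set SMB = MC: 264.6 - 3.0q = 18.1 + q → q* = 61.6250.
The loss is the area between SMB and MC from q* to q_m; with linear curves that's a triangle of height MEB(q_m).
DWL = ½ × 9.2554 × 37.0217 = 171.3253.

DWL = £171.3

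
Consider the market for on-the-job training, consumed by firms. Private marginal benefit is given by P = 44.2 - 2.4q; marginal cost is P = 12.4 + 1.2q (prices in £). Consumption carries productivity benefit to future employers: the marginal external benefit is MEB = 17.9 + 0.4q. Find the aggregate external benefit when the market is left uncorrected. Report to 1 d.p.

Market equilibrium (private): 12.4 + 1.2q = 44.2 - 2.4q → q_m = 8.8333.
Total external benefit = ∫₀^{q_m} (17.9 + 0.4q) dq = 17.9×8.8333 + ½×0.4×8.8333² = 173.7215.

£173.7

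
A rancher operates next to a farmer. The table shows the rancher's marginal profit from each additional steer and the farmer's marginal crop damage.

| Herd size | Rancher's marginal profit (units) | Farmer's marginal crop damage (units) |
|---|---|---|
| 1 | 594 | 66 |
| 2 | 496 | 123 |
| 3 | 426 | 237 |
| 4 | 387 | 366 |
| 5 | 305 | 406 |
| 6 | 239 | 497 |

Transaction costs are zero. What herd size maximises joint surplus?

Bargaining reaches the level where marginal profit last exceeds marginal crop damage.
That holds through level 4 (387 ≥ 366) but not at 5 (305 < 406).

4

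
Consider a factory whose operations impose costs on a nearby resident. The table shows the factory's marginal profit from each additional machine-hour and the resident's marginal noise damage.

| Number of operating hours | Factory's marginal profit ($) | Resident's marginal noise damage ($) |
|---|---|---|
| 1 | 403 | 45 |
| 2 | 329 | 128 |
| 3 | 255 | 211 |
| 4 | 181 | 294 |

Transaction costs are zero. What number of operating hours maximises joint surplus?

3

Bargaining reaches the level where marginal profit last exceeds marginal noise damage.
That holds through level 3 (255 ≥ 211) but not at 4 (181 < 294).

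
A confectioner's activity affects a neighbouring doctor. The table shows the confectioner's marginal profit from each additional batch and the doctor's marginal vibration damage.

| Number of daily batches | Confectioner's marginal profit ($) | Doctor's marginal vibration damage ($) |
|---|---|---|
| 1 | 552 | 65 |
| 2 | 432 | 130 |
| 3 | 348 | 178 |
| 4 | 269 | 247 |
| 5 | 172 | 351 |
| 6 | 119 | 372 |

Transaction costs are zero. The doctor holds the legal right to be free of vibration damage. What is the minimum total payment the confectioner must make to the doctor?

$620

Efficient level: marginal profit ≥ marginal vibration damage through level 4, so k* = 4.
With the doctor holding the right, the confectioner must at least compensate total damage at k*: 65 + 130 + 178 + 247 = 620.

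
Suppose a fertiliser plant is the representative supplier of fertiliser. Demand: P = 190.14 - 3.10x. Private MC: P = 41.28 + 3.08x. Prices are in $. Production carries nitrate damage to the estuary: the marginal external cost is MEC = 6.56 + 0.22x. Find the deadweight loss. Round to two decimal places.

DWL = $10.99

Market equilibrium (private): 41.28 + 3.08x = 190.14 - 3.10x → x_m = 24.0874.
Social marginal cost = private MC + MEC = 47.84 + 3.30x.
Set SMC = demand: 47.84 + 3.30x = 190.14 - 3.10x → x* = 22.2344.
Height of the DWL triangle at x_m is SMC(x_m) − demand(x_m) = MEC(x_m) = 11.8592.
DWL = ½ × 1.8530 × 11.8592 = 10.9875.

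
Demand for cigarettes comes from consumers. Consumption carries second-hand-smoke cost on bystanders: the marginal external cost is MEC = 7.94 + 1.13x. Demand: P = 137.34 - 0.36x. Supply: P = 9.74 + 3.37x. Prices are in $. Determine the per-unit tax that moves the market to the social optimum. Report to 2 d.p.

Social marginal benefit = demand − MEC = 129.40 - 1.49x.
Set SMB = MC: 129.40 - 1.49x = 9.74 + 3.37x → x* = 24.6214.
The Pigouvian tax equals MEC at x*: 7.94 + 1.13×24.6214 = 35.7622.

tax = $35.76 per unit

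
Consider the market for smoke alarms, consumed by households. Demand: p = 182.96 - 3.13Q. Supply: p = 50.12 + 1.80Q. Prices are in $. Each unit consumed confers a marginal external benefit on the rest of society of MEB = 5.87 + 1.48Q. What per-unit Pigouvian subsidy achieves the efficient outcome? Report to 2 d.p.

Social marginal benefit = demand + MEB = 188.83 - 1.65Q.
Set SMB = MC: 188.83 - 1.65Q = 50.12 + 1.80Q → Q* = 40.2058.
The Pigouvian subsidy equals MEB at Q*: 5.87 + 1.48×40.2058 = 65.3746.

subsidy = $65.37 per unit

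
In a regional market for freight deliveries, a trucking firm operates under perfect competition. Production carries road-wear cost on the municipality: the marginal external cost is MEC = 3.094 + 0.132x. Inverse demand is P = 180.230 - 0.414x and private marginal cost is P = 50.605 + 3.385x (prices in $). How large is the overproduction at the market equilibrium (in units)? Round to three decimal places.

Market equilibrium (private): 50.605 + 3.385x = 180.230 - 0.414x → x_m = 34.1208.
Social marginal cost = private MC + MEC = 53.699 + 3.517x.
Set SMC = demand: 53.699 + 3.517x = 180.230 - 0.414x → x* = 32.1880.
Gap = |34.1208 − 32.1880| = 1.9328.

1.933 units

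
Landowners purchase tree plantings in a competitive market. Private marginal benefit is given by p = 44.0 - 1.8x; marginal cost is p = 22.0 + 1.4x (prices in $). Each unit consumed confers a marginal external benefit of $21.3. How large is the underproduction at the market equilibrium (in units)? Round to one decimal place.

6.7 units

Market equilibrium (private): 22.0 + 1.4x = 44.0 - 1.8x → x_m = 6.8750.
Social marginal benefit = demand + MEB = 65.3 - 1.8x.
Set SMB = MC: 65.3 - 1.8x = 22.0 + 1.4x → x* = 13.5313.
Gap = |6.8750 − 13.5313| = 6.6563.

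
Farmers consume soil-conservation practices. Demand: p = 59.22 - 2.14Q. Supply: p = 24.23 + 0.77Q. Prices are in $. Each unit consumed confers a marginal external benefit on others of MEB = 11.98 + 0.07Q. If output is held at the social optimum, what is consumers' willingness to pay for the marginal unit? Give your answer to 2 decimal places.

P = $23.83

Social marginal benefit = demand + MEB = 71.20 - 2.07Q.
Set SMB = MC: 71.20 - 2.07Q = 24.23 + 0.77Q → Q* = 16.5387.
Consumer price on the demand curve at Q*: 59.22 − 2.14×16.5387 = 23.8272.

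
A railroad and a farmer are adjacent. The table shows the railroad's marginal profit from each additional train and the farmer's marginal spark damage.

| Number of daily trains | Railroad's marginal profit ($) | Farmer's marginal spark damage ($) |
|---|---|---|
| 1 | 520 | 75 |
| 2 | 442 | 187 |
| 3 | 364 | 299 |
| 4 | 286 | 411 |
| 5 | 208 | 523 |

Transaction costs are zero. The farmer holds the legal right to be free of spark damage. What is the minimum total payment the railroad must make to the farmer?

$561

Efficient level: marginal profit ≥ marginal spark damage through level 3, so k* = 3.
With the farmer holding the right, the railroad must at least compensate total damage at k*: 75 + 187 + 299 = 561.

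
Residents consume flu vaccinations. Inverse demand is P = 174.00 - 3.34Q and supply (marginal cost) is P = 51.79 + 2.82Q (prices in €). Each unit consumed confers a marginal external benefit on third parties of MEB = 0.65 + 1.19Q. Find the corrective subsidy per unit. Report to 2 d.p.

subsidy = €30.07 per unit

Social marginal benefit = demand + MEB = 174.65 - 2.15Q.
Set SMB = MC: 174.65 - 2.15Q = 51.79 + 2.82Q → Q* = 24.7203.
The Pigouvian subsidy equals MEB at Q*: 0.65 + 1.19×24.7203 = 30.0672.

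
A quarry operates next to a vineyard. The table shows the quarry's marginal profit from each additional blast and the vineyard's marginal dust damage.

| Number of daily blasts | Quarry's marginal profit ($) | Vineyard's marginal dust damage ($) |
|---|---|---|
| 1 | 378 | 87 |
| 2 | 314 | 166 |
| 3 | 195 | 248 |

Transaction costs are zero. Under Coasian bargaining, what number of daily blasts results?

2

Bargaining reaches the level where marginal profit last exceeds marginal dust damage.
That holds through level 2 (314 ≥ 166) but not at 3 (195 < 248).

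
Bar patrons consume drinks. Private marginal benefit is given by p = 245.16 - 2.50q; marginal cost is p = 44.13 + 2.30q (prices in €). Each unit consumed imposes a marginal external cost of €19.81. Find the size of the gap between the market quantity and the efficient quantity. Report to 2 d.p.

4.13 units

Market equilibrium (private): 44.13 + 2.30q = 245.16 - 2.50q → q_m = 41.8813.
Social marginal benefit = demand − MEC = 225.35 - 2.50q.
Set SMB = MC: 225.35 - 2.50q = 44.13 + 2.30q → q* = 37.7542.
Gap = |41.8813 − 37.7542| = 4.1271.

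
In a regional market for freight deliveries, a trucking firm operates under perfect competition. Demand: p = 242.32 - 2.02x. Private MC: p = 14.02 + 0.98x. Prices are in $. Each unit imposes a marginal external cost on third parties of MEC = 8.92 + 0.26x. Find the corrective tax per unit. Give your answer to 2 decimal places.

Social marginal cost = private MC + MEC = 22.94 + 1.24x.
Set SMC = demand: 22.94 + 1.24x = 242.32 - 2.02x → x* = 67.2945.
The Pigouvian tax equals MEC at x*: 8.92 + 0.26×67.2945 = 26.4166.

tax = $26.42 per unit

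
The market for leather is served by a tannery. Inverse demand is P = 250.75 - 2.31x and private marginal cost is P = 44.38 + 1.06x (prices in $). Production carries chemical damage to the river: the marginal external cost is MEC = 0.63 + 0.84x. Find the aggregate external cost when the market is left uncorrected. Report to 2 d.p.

$1613.59

Market equilibrium (private): 44.38 + 1.06x = 250.75 - 2.31x → x_m = 61.2374.
Total external cost = ∫₀^{x_m} (0.63 + 0.84x) dx = 0.63×61.2374 + ½×0.84×61.2374² = 1613.5876.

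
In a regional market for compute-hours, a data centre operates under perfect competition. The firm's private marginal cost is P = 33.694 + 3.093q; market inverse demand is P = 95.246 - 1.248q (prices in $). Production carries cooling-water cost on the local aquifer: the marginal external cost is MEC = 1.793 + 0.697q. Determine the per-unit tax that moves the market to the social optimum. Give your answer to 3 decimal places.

Social marginal cost = private MC + MEC = 35.487 + 3.790q.
Set SMC = demand: 35.487 + 3.790q = 95.246 - 1.248q → q* = 11.8617.
The Pigouvian tax equals MEC at q*: 1.793 + 0.697×11.8617 = 10.0606.

tax = $10.061 per unit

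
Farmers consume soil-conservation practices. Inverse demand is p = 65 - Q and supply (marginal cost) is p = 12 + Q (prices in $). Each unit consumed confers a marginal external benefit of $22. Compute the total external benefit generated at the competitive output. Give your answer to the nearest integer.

$583

Market equilibrium (private): 12 + Q = 65 - Q → Q_m = 26.5000.
Total external benefit = MEB × Q_m = 22 × 26.5000 = 583.0000.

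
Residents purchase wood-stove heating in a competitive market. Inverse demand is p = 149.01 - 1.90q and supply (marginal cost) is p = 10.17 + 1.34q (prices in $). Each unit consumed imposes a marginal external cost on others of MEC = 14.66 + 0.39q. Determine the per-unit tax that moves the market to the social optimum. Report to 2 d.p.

Social marginal benefit = demand − MEC = 134.35 - 2.29q.
Set SMB = MC: 134.35 - 2.29q = 10.17 + 1.34q → q* = 34.2094.
The Pigouvian tax equals MEC at q*: 14.66 + 0.39×34.2094 = 28.0017.

tax = $28.00 per unit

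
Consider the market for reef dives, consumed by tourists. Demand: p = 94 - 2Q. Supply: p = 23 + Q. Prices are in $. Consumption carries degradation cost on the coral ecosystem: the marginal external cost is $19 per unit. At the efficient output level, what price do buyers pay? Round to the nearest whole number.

Social marginal benefit = demand − MEC = 75 - 2Q.
Set SMB = MC: 75 - 2Q = 23 + Q → Q* = 17.3333.
Consumer price on the demand curve at Q*: 94 − 2×17.3333 = 59.3334.

P = $59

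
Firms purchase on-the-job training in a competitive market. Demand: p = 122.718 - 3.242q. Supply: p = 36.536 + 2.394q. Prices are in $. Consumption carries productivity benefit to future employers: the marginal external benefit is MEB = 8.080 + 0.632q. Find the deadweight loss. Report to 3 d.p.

Market equilibrium (private): 36.536 + 2.394q = 122.718 - 3.242q → q_m = 15.2913.
Social marginal benefit = demand + MEB = 130.798 - 2.610q.
Set SMB = MC: 130.798 - 2.610q = 36.536 + 2.394q → q* = 18.8373.
The loss is the area between SMB and MC from q* to q_m; with linear curves that's a triangle of height MEB(q_m).
DWL = ½ × 3.5460 × 17.7441 = 31.4603.

DWL = $31.460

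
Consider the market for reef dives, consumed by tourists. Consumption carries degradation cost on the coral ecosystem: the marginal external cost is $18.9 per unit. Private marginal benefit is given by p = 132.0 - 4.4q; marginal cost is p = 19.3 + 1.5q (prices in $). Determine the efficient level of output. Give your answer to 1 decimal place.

Social marginal benefit = demand − MEC = 113.1 - 4.4q.
Set SMB = MC: 113.1 - 4.4q = 19.3 + 1.5q → q* = 15.8983.

q* = 15.9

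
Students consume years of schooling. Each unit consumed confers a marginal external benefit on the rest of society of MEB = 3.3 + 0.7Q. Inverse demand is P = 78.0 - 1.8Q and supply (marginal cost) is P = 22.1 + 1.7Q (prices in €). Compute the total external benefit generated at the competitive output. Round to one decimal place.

Market equilibrium (private): 22.1 + 1.7Q = 78.0 - 1.8Q → Q_m = 15.9714.
Total external benefit = ∫₀^{Q_m} (3.3 + 0.7Q) dQ = 3.3×15.9714 + ½×0.7×15.9714² = 141.9856.

€142.0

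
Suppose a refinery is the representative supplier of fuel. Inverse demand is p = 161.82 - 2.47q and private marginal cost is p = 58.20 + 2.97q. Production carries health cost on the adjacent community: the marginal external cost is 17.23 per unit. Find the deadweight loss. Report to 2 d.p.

Market equilibrium (private): 58.20 + 2.97q = 161.82 - 2.47q → q_m = 19.0478.
Social marginal cost = private MC + MEC = 75.43 + 2.97q.
Set SMC = demand: 75.43 + 2.97q = 161.82 - 2.47q → q* = 15.8805.
The loss is the area between SMC and demand from q* to q_m; with linear curves that's a triangle of height MEC(q_m).
DWL = ½ × 3.1673 × 17.2300 = 27.2863.

DWL = 27.29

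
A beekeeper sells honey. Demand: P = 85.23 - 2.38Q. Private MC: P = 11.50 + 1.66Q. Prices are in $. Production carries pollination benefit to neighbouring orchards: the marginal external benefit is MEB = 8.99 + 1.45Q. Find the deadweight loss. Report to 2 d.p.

Market equilibrium (private): 11.50 + 1.66Q = 85.23 - 2.38Q → Q_m = 18.2500.
Social marginal cost = private MC − MEB = 2.51 + 0.21Q.
Set SMC = demand: 2.51 + 0.21Q = 85.23 - 2.38Q → Q* = 31.9382.
Height of the DWL triangle at Q_m is demand(Q_m) − SMC(Q_m) = MEB(Q_m) = 35.4525.
DWL = ½ × 13.6882 × 35.4525 = 242.6405.

DWL = $242.64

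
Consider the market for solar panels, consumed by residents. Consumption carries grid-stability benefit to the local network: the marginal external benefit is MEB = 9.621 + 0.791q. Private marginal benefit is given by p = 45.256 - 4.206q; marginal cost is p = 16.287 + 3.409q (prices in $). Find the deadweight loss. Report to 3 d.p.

Market equilibrium (private): 16.287 + 3.409q = 45.256 - 4.206q → q_m = 3.8042.
Social marginal benefit = demand + MEB = 54.877 - 3.415q.
Set SMB = MC: 54.877 - 3.415q = 16.287 + 3.409q → q* = 5.6550.
The loss is the area between SMB and MC from q* to q_m; with linear curves that's a triangle of height MEB(q_m).
DWL = ½ × 1.8508 × 12.6301 = 11.6879.

DWL = $11.688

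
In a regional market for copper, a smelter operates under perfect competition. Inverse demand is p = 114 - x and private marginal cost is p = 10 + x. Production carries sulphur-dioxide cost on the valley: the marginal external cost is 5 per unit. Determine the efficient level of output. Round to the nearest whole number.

Social marginal cost = private MC + MEC = 15 + x.
Set SMC = demand: 15 + x = 114 - x → x* = 49.5000.

x* = 50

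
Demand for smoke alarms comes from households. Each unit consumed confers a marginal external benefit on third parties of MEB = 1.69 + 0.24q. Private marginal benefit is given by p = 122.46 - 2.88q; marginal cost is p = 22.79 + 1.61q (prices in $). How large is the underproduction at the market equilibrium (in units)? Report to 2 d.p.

1.65 units

Market equilibrium (private): 22.79 + 1.61q = 122.46 - 2.88q → q_m = 22.1982.
Social marginal benefit = demand + MEB = 124.15 - 2.64q.
Set SMB = MC: 124.15 - 2.64q = 22.79 + 1.61q → q* = 23.8494.
Gap = |22.1982 − 23.8494| = 1.6512.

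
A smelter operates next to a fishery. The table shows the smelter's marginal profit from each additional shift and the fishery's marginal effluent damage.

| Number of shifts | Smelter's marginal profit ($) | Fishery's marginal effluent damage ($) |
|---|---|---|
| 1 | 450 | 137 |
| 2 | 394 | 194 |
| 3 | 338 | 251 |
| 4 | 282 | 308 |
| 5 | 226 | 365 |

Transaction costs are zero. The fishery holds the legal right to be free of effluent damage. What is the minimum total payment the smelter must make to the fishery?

Efficient level: marginal profit ≥ marginal effluent damage through level 3, so k* = 3.
With the fishery holding the right, the smelter must at least compensate total damage at k*: 137 + 194 + 251 = 582.

$582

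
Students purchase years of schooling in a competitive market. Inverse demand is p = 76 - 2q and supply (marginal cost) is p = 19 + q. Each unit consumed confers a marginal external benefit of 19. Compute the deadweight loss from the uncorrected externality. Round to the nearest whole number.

DWL = 60

Market equilibrium (private): 19 + q = 76 - 2q → q_m = 19.0000.
Social marginal benefit = demand + MEB = 95 - 2q.
Set SMB = MC: 95 - 2q = 19 + q → q* = 25.3333.
Height of the DWL triangle at q_m is SMB(q_m) − MC(q_m) = MEB(q_m) = 19.0000.
DWL = ½ × 6.3333 × 19.0000 = 60.1664.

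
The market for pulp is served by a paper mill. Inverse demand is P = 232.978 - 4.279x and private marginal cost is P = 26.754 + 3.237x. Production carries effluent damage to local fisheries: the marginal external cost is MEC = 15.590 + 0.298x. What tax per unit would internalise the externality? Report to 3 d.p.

Social marginal cost = private MC + MEC = 42.344 + 3.535x.
Set SMC = demand: 42.344 + 3.535x = 232.978 - 4.279x → x* = 24.3965.
The Pigouvian tax equals MEC at x*: 15.590 + 0.298×24.3965 = 22.8602.

tax = 22.860 per unit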